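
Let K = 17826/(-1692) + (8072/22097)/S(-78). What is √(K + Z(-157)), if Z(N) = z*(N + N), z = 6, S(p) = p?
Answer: I*√1381379018659730974/27002534 ≈ 43.526*I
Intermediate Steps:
Z(N) = 12*N (Z(N) = 6*(N + N) = 6*(2*N) = 12*N)
K = -284610605/27002534 (K = 17826/(-1692) + (8072/22097)/(-78) = 17826*(-1/1692) + (8072*(1/22097))*(-1/78) = -2971/282 + (8072/22097)*(-1/78) = -2971/282 - 4036/861783 = -284610605/27002534 ≈ -10.540)
√(K + Z(-157)) = √(-284610605/27002534 + 12*(-157)) = √(-284610605/27002534 - 1884) = √(-51157384661/27002534) = I*√1381379018659730974/27002534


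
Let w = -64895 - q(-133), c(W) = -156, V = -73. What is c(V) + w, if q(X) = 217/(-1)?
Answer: -64834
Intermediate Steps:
q(X) = -217 (q(X) = 217*(-1) = -217)
w = -64678 (w = -64895 - 1*(-217) = -64895 + 217 = -64678)
c(V) + w = -156 - 64678 = -64834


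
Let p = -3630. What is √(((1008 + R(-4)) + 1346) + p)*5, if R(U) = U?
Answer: 80*I*√5 ≈ 178.89*I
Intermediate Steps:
√(((1008 + R(-4)) + 1346) + p)*5 = √(((1008 - 4) + 1346) - 3630)*5 = √((1004 + 1346) - 3630)*5 = √(2350 - 3630)*5 = √(-1280)*5 = (16*I*√5)*5 = 80*I*√5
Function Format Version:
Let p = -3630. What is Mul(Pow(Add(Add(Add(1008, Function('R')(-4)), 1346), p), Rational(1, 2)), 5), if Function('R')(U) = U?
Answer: Mul(80, I, Pow(5, Rational(1, 2))) ≈ Mul(178.89, I)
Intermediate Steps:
Mul(Pow(Add(Add(Add(1008, Function('R')(-4)), 1346), p), Rational(1, 2)), 5) = Mul(Pow(Add(Add(Add(1008, -4), 1346), -3630), Rational(1, 2)), 5) = Mul(Pow(Add(Add(1004, 1346), -3630), Rational(1, 2)), 5) = Mul(Pow(Add(2350, -3630), Rational(1, 2)), 5) = Mul(Pow(-1280, Rational(1, 2)), 5) = Mul(Mul(16, I, Pow(5, Rational(1, 2))), 5) = Mul(80, I, Pow(5, Rational(1, 2)))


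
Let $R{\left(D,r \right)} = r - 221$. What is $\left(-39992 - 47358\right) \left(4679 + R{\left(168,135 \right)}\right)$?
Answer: $-401198550$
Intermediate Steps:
$R{\left(D,r \right)} = -221 + r$
$\left(-39992 - 47358\right) \left(4679 + R{\left(168,135 \right)}\right) = \left(-39992 - 47358\right) \left(4679 + \left(-221 + 135\right)\right) = - 87350 \left(4679 - 86\right) = \left(-87350\right) 4593 = -401198550$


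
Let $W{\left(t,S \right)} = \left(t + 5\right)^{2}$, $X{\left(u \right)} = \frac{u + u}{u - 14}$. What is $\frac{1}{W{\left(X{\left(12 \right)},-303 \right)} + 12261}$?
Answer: $\frac{1}{12310} \approx 8.1235 \cdot 10^{-5}$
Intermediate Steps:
$X{\left(u \right)} = \frac{2 u}{-14 + u}$
$W{\left(t,S \right)} = \left(5 + t\right)^{2}$
$\frac{1}{W{\left(X{\left(12 \right)},-303 \right)} + 12261} = \frac{1}{\left(5 + 2 \cdot 12 \frac{1}{-14 + 12}\right)^{2} + 12261} = \frac{1}{\left(5 + 2 \cdot 12 \frac{1}{-2}\right)^{2} + 12261} = \frac{1}{\left(5 + 2 \cdot 12 \left(- \frac{1}{2}\right)\right)^{2} + 12261} = \frac{1}{\left(5 - 12\right)^{2} + 12261} = \frac{1}{\left(-7\right)^{2} + 12261} = \frac{1}{49 + 12261} = \frac{1}{12310}$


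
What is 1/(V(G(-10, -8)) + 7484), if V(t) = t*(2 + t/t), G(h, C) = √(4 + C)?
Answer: 1871/14002573 - 3*I/28005146 ≈ 0.00013362 - 1.0712e-7*I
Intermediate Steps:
V(t) = 3*t (V(t) = t*(2 + 1) = t*3 = 3*t)
1/(V(G(-10, -8)) + 7484) = 1/(3*√(4 - 8) + 7484) = 1/(3*√(-4) + 7484) = 1/(3*(2*I) + 7484) = 1/(6*I + 7484) = 1/(7484 + 6*I) = (7484 - 6*I)/56010292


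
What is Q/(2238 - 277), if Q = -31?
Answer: -31/1961 ≈ -0.015808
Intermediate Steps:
Q/(2238 - 277) = -31/(2238 - 277) = -31/1961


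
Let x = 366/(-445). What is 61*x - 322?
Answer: -165616/445 ≈ -372.17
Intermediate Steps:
x = -366/445 (x = 366*(-1/445) = -366/445 ≈ -0.82247)
61*x - 322 = 61*(-366/445) - 322 = -22326/445 - 322 = -165616/445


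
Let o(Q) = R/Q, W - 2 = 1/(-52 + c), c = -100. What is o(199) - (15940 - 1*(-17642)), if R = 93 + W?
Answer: -1015773897/30248 ≈ -33582.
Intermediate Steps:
W = 303/152 (W = 2 + 1/(-52 - 100) = 2 + 1/(-152) = 2 - 1/152 = 303/152 ≈ 1.9934)
R = 14439/152 (R = 93 + 303/152 = 14439/152 ≈ 94.993)
o(Q) = 14439/(152*Q)
o(199) - (15940 - 1*(-17642)) = (14439/152)/199 - (15940 - 1*(-17642)) = (14439/152)*(1/199) - (15940 + 17642) = 14439/30248 - 1*33582 = 14439/30248 - 33582 = -1015773897/30248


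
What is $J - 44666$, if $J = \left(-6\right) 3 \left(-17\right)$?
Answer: $-44360$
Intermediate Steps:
$J = 306$ ($J = \left(-18\right) \left(-17\right) = 306$)
$J - 44666 = 306 - 44666 = -44360$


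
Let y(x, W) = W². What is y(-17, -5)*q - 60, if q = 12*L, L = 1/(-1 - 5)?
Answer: -110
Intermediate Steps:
L = -⅙ (L = 1/(-6) = -⅙ ≈ -0.16667)
q = -2 (q = 12*(-⅙) = -2)
y(-17, -5)*q - 60 = (-5)²*(-2) - 60 = 25*(-2) - 60 = -50 - 60 = -110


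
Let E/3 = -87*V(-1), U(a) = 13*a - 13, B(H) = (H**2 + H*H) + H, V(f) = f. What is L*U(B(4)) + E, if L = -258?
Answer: -117129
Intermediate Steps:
B(H) = H + 2*H**2 (B(H) = (H**2 + H**2) + H = 2*H**2 + H = H + 2*H**2)
U(a) = -13 + 13*a
E = 261 (E = 3*(-87*(-1)) = 3*87 = 261)
L*U(B(4)) + E = -258*(-13 + 13*(4*(1 + 2*4))) + 261 = -258*(-13 + 13*(4*(1 + 8))) + 261 = -258*(-13 + 13*(4*9)) + 261 = -258*(-13 + 13*36) + 261 = -258*(-13 + 468) + 261 = -258*455 + 261 = -117390 + 261 = -117129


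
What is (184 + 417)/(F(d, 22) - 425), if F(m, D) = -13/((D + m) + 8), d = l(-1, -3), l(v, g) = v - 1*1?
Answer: -16828/11913 ≈ -1.4126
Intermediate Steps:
l(v, g) = -1 + v (l(v, g) = v - 1 = -1 + v)
d = -2 (d = -1 - 1 = -2)
F(m, D) = -13/(8 + D + m)
(184 + 417)/(F(d, 22) - 425) = (184 + 417)/(-13/(8 + 22 - 2) - 425) = 601/(-13/28 - 425) = 601/(-11913/28) = 601*(-28/11913) = -16828/11913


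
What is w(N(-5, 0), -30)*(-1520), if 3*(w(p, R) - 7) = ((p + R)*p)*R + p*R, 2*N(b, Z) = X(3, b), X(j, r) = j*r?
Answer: 4150360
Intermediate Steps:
N(b, Z) = 3*b/2 (N(b, Z) = (3*b)/2 = 3*b/2)
w(p, R) = 7 + R*p/3 + R*p*(R + p)/3 (w(p, R) = 7 + (((p + R)*p)*R + p*R)/3 = 7 + (((R + p)*p)*R + R*p)/3 = 7 + ((p*(R + p))*R + R*p)/3 = 7 + (R*p*(R + p) + R*p)/3 = 7 + (R*p + R*p*(R + p))/3 = 7 + (R*p/3 + R*p*(R + p)/3) = 7 + R*p/3 + R*p*(R + p)/3)
w(N(-5, 0), -30)*(-1520) = (7 + (1/3)*(-30)*((3/2)*(-5)) + (1/3)*(-30)*((3/2)*(-5))**2 + (1/3)*((3/2)*(-5))*(-30)**2)*(-1520) = (7 + (1/3)*(-30)*(-15/2) + (1/3)*(-30)*(-15/2)**2 + (1/3)*(-15/2)*900)*(-1520) = (7 + 75 + (1/3)*(-30)*(225/4) - 2250)*(-1520) = (7 + 75 - 1125/2 - 2250)*(-1520) = -5461/2*(-1520) = 4150360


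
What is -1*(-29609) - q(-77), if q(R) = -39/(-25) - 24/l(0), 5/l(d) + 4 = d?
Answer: 739706/25 ≈ 29588.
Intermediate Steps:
l(d) = 5/(-4 + d)
q(R) = 519/25 (q(R) = -39/(-25) - 24/(5/(-4 + 0)) = -39*(-1/25) - 24/(5/(-4)) = 39/25 - 24/(5*(-¼)) = 39/25 - 24/(-5/4) = 39/25 - 24*(-⅘) = 39/25 + 96/5 = 519/25)
-1*(-29609) - q(-77) = -1*(-29609) - 1*519/25 = 29609 - 519/25 = 739706/25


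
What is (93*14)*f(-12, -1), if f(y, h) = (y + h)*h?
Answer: 16926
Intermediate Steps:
f(y, h) = h*(h + y) (f(y, h) = (h + y)*h = h*(h + y))
(93*14)*f(-12, -1) = (93*14)*(-(-1 - 12)) = 1302*(-1*(-13)) = 1302*13 = 16926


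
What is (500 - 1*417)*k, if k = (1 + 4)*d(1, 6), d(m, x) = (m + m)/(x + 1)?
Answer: 830/7 ≈ 118.57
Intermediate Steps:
d(m, x) = 2*m/(1 + x) (d(m, x) = (2*m)/(1 + x) = 2*m/(1 + x))
k = 10/7 (k = (1 + 4)*(2*1/(1 + 6)) = 5*(2*1/7) = 5*(2*1*(⅐)) = 5*(2/7) = 10/7 ≈ 1.4286)
(500 - 1*417)*k = (500 - 1*417)*(10/7) = (500 - 417)*(10/7) = 83*(10/7) = 830/7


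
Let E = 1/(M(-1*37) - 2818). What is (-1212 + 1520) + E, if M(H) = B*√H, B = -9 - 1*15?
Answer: 1226213735/3981218 + 6*I*√37/1990609 ≈ 308.0 + 1.8334e-5*I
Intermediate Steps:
B = -24 (B = -9 - 15 = -24)
M(H) = -24*√H
E = 1/(-2818 - 24*I*√37) (E = 1/(-24*I*√37 - 2818) = 1/(-2818 - 24*I*√37) ≈ -0.00035391 + 1.8334e-5*I)
(-1212 + 1520) + E = (-1212 + 1520) + I/(2*(-1409*I + 12*√37)) = 308 + I/(2*(-1409*I + 12*√37))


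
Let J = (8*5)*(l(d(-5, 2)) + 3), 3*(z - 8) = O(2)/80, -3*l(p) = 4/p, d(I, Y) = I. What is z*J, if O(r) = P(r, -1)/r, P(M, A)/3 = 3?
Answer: 62867/60 ≈ 1047.8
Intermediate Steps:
P(M, A) = 9 (P(M, A) = 3*3 = 9)
l(p) = -4/(3*p)
O(r) = 9/r
z = 1283/160 (z = 8 + ((9/2)/80)/3 = 8 + ((9*(½))*(1/80))/3 = 8 + ((9/2)*(1/80))/3 = 8 + (⅓)*(9/160) = 8 + 3/160 = 1283/160 ≈ 8.0188)
J = 392/3 (J = (8*5)*(-4/3/(-5) + 3) = 40*(-4/3*(-⅕) + 3) = 40*(4/15 + 3) = 40*(49/15) = 392/3 ≈ 130.67)
z*J = (1283/160)*(392/3) = 62867/60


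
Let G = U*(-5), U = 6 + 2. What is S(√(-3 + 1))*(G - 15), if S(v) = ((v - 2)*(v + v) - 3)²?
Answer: -935 - 3080*I*√2 ≈ -935.0 - 4355.8*I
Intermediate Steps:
U = 8
G = -40 (G = 8*(-5) = -40)
S(v) = (-3 + 2*v*(-2 + v))² (S(v) = ((-2 + v)*(2*v) - 3)² = (2*v*(-2 + v) - 3)² = (-3 + 2*v*(-2 + v))²)
S(√(-3 + 1))*(G - 15) = (3 - 2*(√(-3 + 1))² + 4*√(-3 + 1))²*(-40 - 15) = (3 - 2*(√(-2))² + 4*√(-2))²*(-55) = (3 - 2*(I*√2)² + 4*(I*√2))²*(-55) = (3 - 2*(-2) + 4*I*√2)²*(-55) = (3 + 4 + 4*I*√2)²*(-55) = (7 + 4*I*√2)²*(-55) = -55*(7 + 4*I*√2)²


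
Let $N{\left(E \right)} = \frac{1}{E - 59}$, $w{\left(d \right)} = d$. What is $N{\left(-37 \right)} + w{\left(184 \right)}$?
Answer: $\frac{17663}{96} \approx 183.99$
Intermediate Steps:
$N{\left(E \right)} = \frac{1}{-59 + E}$
$N{\left(-37 \right)} + w{\left(184 \right)} = \frac{1}{-59 - 37} + 184 = \frac{1}{-96} + 184 = - \frac{1}{96} + 184 = \frac{17663}{96}$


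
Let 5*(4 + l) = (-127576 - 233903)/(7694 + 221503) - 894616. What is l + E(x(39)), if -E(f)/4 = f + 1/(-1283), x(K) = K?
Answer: -87768755065011/490099585 ≈ -1.7908e+5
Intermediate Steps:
E(f) = 4/1283 - 4*f (E(f) = -4*(f + 1/(-1283)) = -4*(f - 1/1283) = -4*(-1/1283 + f) = 4/1283 - 4*f)
l = -68349416257/381995 (l = -4 + ((-127576 - 233903)/(7694 + 221503) - 894616)/5 = -4 + (-361479/229197 - 894616)/5 = -4 + (-361479*1/229197 - 894616)/5 = -4 + (-120493/76399 - 894616)/5 = -4 + (⅕)*(-68347888277/76399) = -4 - 68347888277/381995 = -68349416257/381995 ≈ -1.7893e+5)
l + E(x(39)) = -68349416257/381995 + (4/1283 - 4*39) = -68349416257/381995 + (4/1283 - 156) = -68349416257/381995 - 200144/1283 = -87768755065011/490099585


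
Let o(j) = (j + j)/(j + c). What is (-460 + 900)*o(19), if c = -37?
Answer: -8360/9 ≈ -928.89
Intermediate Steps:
o(j) = 2*j/(-37 + j) (o(j) = (j + j)/(j - 37) = (2*j)/(-37 + j) = 2*j/(-37 + j))
(-460 + 900)*o(19) = (-460 + 900)*(2*19/(-37 + 19)) = 440*(2*19/(-18)) = 440*(2*19*(-1/18)) = 440*(-19/9) = -8360/9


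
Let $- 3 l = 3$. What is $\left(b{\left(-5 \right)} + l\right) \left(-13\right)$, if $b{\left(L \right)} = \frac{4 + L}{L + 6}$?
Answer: $26$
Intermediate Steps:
$b{\left(L \right)} = \frac{4 + L}{6 + L}$
$l = -1$ ($l = \left(- \frac{1}{3}\right) 3 = -1$)
$\left(b{\left(-5 \right)} + l\right) \left(-13\right) = \left(\frac{4 - 5}{6 - 5} - 1\right) \left(-13\right) = \left(1^{-1} \left(-1\right) - 1\right) \left(-13\right) = \left(1 \left(-1\right) - 1\right) \left(-13\right) = \left(-1 - 1\right) \left(-13\right) = \left(-2\right) \left(-13\right) = 26$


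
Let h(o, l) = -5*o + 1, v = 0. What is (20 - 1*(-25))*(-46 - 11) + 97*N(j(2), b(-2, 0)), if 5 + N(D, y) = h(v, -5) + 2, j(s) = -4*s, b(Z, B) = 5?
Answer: -2759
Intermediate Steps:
h(o, l) = 1 - 5*o
N(D, y) = -2 (N(D, y) = -5 + ((1 - 5*0) + 2) = -5 + ((1 + 0) + 2) = -5 + (1 + 2) = -5 + 3 = -2)
(20 - 1*(-25))*(-46 - 11) + 97*N(j(2), b(-2, 0)) = (20 - 1*(-25))*(-46 - 11) + 97*(-2) = (20 + 25)*(-57) - 194 = 45*(-57) - 194 = -2565 - 194 = -2759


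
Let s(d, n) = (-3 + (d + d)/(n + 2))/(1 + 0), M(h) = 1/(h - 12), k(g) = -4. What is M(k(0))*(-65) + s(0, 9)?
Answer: 17/16 ≈ 1.0625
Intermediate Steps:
M(h) = 1/(-12 + h)
s(d, n) = -3 + 2*d/(2 + n) (s(d, n) = (-3 + (2*d)/(2 + n))/1 = (-3 + 2*d/(2 + n))*1 = -3 + 2*d/(2 + n))
M(k(0))*(-65) + s(0, 9) = -65/(-12 - 4) + (-6 - 3*9 + 2*0)/(2 + 9) = -65/(-16) + (-6 - 27 + 0)/11 = -1/16*(-65) + (1/11)*(-33) = 65/16 - 3 = 17/16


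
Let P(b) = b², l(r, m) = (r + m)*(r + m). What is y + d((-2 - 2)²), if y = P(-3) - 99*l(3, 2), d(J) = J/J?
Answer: -2465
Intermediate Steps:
d(J) = 1
l(r, m) = (m + r)² (l(r, m) = (m + r)*(m + r) = (m + r)²)
y = -2466 (y = (-3)² - 99*(2 + 3)² = 9 - 99*5² = 9 - 99*25 = 9 - 2475 = -2466)
y + d((-2 - 2)²) = -2466 + 1 = -2465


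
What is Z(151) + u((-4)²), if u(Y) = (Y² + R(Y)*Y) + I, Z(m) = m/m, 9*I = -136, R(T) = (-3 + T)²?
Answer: 26513/9 ≈ 2945.9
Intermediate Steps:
I = -136/9 (I = (⅑)*(-136) = -136/9 ≈ -15.111)
Z(m) = 1
u(Y) = -136/9 + Y² + Y*(-3 + Y)² (u(Y) = (Y² + (-3 + Y)²*Y) - 136/9 = (Y² + Y*(-3 + Y)²) - 136/9 = -136/9 + Y² + Y*(-3 + Y)²)
Z(151) + u((-4)²) = 1 + (-136/9 + ((-4)²)² + (-4)²*(-3 + (-4)²)²) = 1 + (-136/9 + 16² + 16*(-3 + 16)²) = 1 + (-136/9 + 256 + 16*13²) = 1 + (-136/9 + 256 + 16*169) = 1 + (-136/9 + 256 + 2704) = 1 + 26504/9 = 26513/9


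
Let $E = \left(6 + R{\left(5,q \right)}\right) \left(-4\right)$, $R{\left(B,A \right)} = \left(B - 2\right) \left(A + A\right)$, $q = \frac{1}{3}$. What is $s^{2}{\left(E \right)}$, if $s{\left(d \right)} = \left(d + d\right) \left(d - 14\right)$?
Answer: $8667136$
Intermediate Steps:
$q = \frac{1}{3} \approx 0.33333$
$R{\left(B,A \right)} = 2 A \left(-2 + B\right)$ ($R{\left(B,A \right)} = \left(-2 + B\right) 2 A = 2 A \left(-2 + B\right)$)
$E = -32$ ($E = \left(6 + 2 \cdot \frac{1}{3} \left(-2 + 5\right)\right) \left(-4\right) = \left(6 + 2 \cdot \frac{1}{3} \cdot 3\right) \left(-4\right) = \left(6 + 2\right) \left(-4\right) = 8 \left(-4\right) = -32$)
$s{\left(d \right)} = 2 d \left(-14 + d\right)$
$s^{2}{\left(E \right)} = \left(2 \left(-32\right) \left(-14 - 32\right)\right)^{2} = \left(2 \left(-32\right) \left(-46\right)\right)^{2} = 2944^{2} = 8667136$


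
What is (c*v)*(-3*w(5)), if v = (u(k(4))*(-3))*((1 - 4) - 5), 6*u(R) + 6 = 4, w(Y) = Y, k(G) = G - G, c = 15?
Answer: 1800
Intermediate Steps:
k(G) = 0
u(R) = -⅓ (u(R) = -1 + (⅙)*4 = -1 + ⅔ = -⅓)
v = -8 (v = (-⅓*(-3))*((1 - 4) - 5) = 1*(-3 - 5) = 1*(-8) = -8)
(c*v)*(-3*w(5)) = (15*(-8))*(-3*5) = -120*(-15) = 1800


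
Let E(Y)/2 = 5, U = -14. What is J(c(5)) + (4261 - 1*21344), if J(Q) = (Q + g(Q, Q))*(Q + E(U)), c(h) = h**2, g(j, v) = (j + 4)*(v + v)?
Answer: 34542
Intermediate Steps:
E(Y) = 10 (E(Y) = 2*5 = 10)
g(j, v) = 2*v*(4 + j) (g(j, v) = (4 + j)*(2*v) = 2*v*(4 + j))
J(Q) = (10 + Q)*(Q + 2*Q*(4 + Q)) (J(Q) = (Q + 2*Q*(4 + Q))*(Q + 10) = (Q + 2*Q*(4 + Q))*(10 + Q) = (10 + Q)*(Q + 2*Q*(4 + Q)))
J(c(5)) + (4261 - 1*21344) = 5**2*(90 + 2*(5**2)**2 + 29*5**2) + (4261 - 1*21344) = 25*(90 + 2*25**2 + 29*25) + (4261 - 21344) = 25*(90 + 2*625 + 725) - 17083 = 25*(90 + 1250 + 725) - 17083 = 25*2065 - 17083 = 51625 - 17083 = 34542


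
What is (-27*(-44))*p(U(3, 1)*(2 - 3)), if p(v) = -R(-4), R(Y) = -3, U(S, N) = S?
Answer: 3564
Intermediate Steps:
p(v) = 3 (p(v) = -1*(-3) = 3)
(-27*(-44))*p(U(3, 1)*(2 - 3)) = -27*(-44)*3 = 1188*3 = 3564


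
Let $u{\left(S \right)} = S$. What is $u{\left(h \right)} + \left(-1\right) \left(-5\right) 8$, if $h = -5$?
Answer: $35$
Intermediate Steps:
$u{\left(h \right)} + \left(-1\right) \left(-5\right) 8 = -5 + \left(-1\right) \left(-5\right) 8 = -5 + 5 \cdot 8 = -5 + 40 = 35$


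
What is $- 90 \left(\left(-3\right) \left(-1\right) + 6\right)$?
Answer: $-810$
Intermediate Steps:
$- 90 \left(\left(-3\right) \left(-1\right) + 6\right) = - 90 \left(3 + 6\right) = \left(-90\right) 9 = -810$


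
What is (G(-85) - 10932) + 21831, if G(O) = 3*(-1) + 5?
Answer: 10901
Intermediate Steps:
G(O) = 2 (G(O) = -3 + 5 = 2)
(G(-85) - 10932) + 21831 = (2 - 10932) + 21831 = -10930 + 21831 = 10901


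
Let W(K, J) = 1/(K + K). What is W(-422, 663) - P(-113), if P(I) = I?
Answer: 95371/844 ≈ 113.00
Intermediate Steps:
W(K, J) = 1/(2*K)
W(-422, 663) - P(-113) = (1/2)/(-422) - 1*(-113) = (1/2)*(-1/422) + 113 = -1/844 + 113 = 95371/844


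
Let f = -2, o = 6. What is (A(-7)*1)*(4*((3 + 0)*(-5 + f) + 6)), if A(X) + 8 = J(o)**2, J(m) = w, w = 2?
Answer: 240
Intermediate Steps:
J(m) = 2
A(X) = -4 (A(X) = -8 + 2**2 = -8 + 4 = -4)
(A(-7)*1)*(4*((3 + 0)*(-5 + f) + 6)) = (-4*1)*(4*((3 + 0)*(-5 - 2) + 6)) = -16*(3*(-7) + 6) = -16*(-21 + 6) = -16*(-15) = -4*(-60) = 240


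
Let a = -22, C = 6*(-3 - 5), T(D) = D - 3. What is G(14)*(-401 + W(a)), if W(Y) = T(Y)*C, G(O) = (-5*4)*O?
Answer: -223720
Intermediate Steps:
T(D) = -3 + D
G(O) = -20*O
C = -48 (C = 6*(-8) = -48)
W(Y) = 144 - 48*Y (W(Y) = (-3 + Y)*(-48) = 144 - 48*Y)
G(14)*(-401 + W(a)) = (-20*14)*(-401 + (144 - 48*(-22))) = -280*(-401 + (144 + 1056)) = -280*(-401 + 1200) = -280*799 = -223720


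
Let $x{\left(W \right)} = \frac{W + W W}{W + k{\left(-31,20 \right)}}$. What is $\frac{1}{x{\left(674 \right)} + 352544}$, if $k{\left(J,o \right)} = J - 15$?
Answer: $\frac{314}{110926291} \approx 2.8307 \cdot 10^{-6}$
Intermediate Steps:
$k{\left(J,o \right)} = -15 + J$ ($k{\left(J,o \right)} = J - 15 = -15 + J$)
$x{\left(W \right)} = \frac{W + W^{2}}{-46 + W}$ ($x{\left(W \right)} = \frac{W + W W}{W - 46} = \frac{W + W^{2}}{W - 46} = \frac{W + W^{2}}{-46 + W}$)
$\frac{1}{x{\left(674 \right)} + 352544} = \frac{1}{\frac{674 \left(1 + 674\right)}{-46 + 674} + 352544} = \frac{1}{674 \cdot \frac{1}{628} \cdot 675 + 352544} = \frac{1}{\frac{227475}{314} + 352544} = \frac{1}{\frac{110926291}{314}} = \frac{314}{110926291}$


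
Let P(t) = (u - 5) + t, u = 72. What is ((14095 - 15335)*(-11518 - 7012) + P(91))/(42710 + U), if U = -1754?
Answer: 11488679/20478 ≈ 561.03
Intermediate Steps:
P(t) = 67 + t (P(t) = (72 - 5) + t = 67 + t)
((14095 - 15335)*(-11518 - 7012) + P(91))/(42710 + U) = ((14095 - 15335)*(-11518 - 7012) + (67 + 91))/(42710 - 1754) = (-1240*(-18530) + 158)/40956 = (22977200 + 158)*(1/40956) = 22977358*(1/40956) = 11488679/20478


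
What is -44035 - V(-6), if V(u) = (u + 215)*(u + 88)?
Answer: -61173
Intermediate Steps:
V(u) = (88 + u)*(215 + u) (V(u) = (215 + u)*(88 + u) = (88 + u)*(215 + u))
-44035 - V(-6) = -44035 - (18920 + (-6)² + 303*(-6)) = -44035 - (18920 + 36 - 1818) = -44035 - 1*17138 = -44035 - 17138 = -61173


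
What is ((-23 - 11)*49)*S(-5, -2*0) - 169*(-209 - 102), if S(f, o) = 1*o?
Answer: 52559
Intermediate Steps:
S(f, o) = o
((-23 - 11)*49)*S(-5, -2*0) - 169*(-209 - 102) = ((-23 - 11)*49)*(-2*0) - 169*(-209 - 102) = -34*49*0 - 169*(-311) = -1666*0 - 1*(-52559) = 0 + 52559 = 52559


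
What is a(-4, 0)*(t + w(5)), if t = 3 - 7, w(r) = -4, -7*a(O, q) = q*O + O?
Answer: -32/7 ≈ -4.5714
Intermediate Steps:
a(O, q) = -O/7 - O*q/7 (a(O, q) = -(q*O + O)/7 = -(O*q + O)/7 = -(O + O*q)/7 = -O/7 - O*q/7)
t = -4
a(-4, 0)*(t + w(5)) = (-⅐*(-4)*(1 + 0))*(-4 - 4) = -⅐*(-4)*1*(-8) = (4/7)*(-8) = -32/7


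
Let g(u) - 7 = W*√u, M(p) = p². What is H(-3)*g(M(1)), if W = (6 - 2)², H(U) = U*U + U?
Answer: 138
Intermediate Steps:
H(U) = U + U² (H(U) = U² + U = U + U²)
W = 16 (W = 4² = 16)
g(u) = 7 + 16*√u
H(-3)*g(M(1)) = (-3*(1 - 3))*(7 + 16*√(1²)) = (-3*(-2))*(7 + 16*√1) = 6*(7 + 16*1) = 6*(7 + 16) = 6*23 = 138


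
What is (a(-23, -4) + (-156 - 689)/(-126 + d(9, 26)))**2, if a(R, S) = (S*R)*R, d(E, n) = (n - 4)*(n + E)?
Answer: 1859265875401/414736 ≈ 4.4830e+6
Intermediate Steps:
d(E, n) = (-4 + n)*(E + n)
a(R, S) = S*R**2 (a(R, S) = (R*S)*R = S*R**2)
(a(-23, -4) + (-156 - 689)/(-126 + d(9, 26)))**2 = (-4*(-23)**2 + (-156 - 689)/(-126 + (26**2 - 4*9 - 4*26 + 9*26)))**2 = (-4*529 - 845/(-126 + (676 - 36 - 104 + 234)))**2 = (-2116 - 845/(-126 + 770))**2 = (-2116 - 845/644)**2 = (-1363549/644)**2 = 1859265875401/414736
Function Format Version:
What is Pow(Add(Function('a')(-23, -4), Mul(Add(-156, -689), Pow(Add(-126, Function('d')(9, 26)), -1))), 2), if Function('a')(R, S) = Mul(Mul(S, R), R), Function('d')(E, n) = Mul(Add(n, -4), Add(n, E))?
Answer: Rational(1859265875401, 414736) ≈ 4.4830e+6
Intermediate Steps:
Function('d')(E, n) = Mul(Add(-4, n), Add(E, n))
Function('a')(R, S) = Mul(S, Pow(R, 2)) (Function('a')(R, S) = Mul(Mul(R, S), R) = Mul(S, Pow(R, 2)))
Pow(Add(Function('a')(-23, -4), Mul(Add(-156, -689), Pow(Add(-126, Function('d')(9, 26)), -1))), 2) = Pow(Add(Mul(-4, Pow(-23, 2)), Mul(Add(-156, -689), Pow(Add(-126, Add(Pow(26, 2), Mul(-4, 9), Mul(-4, 26), Mul(9, 26))), -1))), 2) = Pow(Add(Mul(-4, 529), Mul(-845, Pow(Add(-126, Add(676, -36, -104, 234)), -1))), 2) = Pow(Add(-2116, Mul(-845, Pow(Add(-126, 770), -1))), 2) = Pow(Add(-2116, Mul(-845, Pow(644, -1))), 2) = Pow(Add(-2116, Mul(-845, Rational(1, 644))), 2) = Pow(Add(-2116, Rational(-845, 644)), 2) = Pow(Rational(-1363549, 644), 2) = Rational(1859265875401, 414736)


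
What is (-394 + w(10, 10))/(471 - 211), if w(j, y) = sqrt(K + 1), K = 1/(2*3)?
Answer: -197/130 + sqrt(42)/1560 ≈ -1.5112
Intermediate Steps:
K = 1/6 ≈ 0.16667
w(j, y) = sqrt(42)/6 (w(j, y) = sqrt(1/6 + 1) = sqrt(7/6) = sqrt(42)/6)
(-394 + w(10, 10))/(471 - 211) = (-394 + sqrt(42)/6)/(471 - 211) = (-394 + sqrt(42)/6)/260 = (-394 + sqrt(42)/6)*(1/260) = -197/130 + sqrt(42)/1560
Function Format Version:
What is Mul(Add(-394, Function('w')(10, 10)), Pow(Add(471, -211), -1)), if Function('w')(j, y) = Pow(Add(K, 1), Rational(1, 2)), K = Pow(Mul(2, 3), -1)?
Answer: Add(Rational(-197, 130), Mul(Rational(1, 1560), Pow(42, Rational(1, 2)))) ≈ -1.5112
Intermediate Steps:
K = Rational(1, 6) (K = Pow(6, -1) = Rational(1, 6) ≈ 0.16667)
Function('w')(j, y) = Mul(Rational(1, 6), Pow(42, Rational(1, 2))) (Function('w')(j, y) = Pow(Add(Rational(1, 6), 1), Rational(1, 2)) = Pow(Rational(7, 6), Rational(1, 2)) = Mul(Rational(1, 6), Pow(42, Rational(1, 2))))
Mul(Add(-394, Function('w')(10, 10)), Pow(Add(471, -211), -1)) = Mul(Add(-394, Mul(Rational(1, 6), Pow(42, Rational(1, 2)))), Pow(Add(471, -211), -1)) = Mul(Add(-394, Mul(Rational(1, 6), Pow(42, Rational(1, 2)))), Pow(260, -1)) = Mul(Add(-394, Mul(Rational(1, 6), Pow(42, Rational(1, 2)))), Rational(1, 260)) = Add(Rational(-197, 130), Mul(Rational(1, 1560), Pow(42, Rational(1, 2))))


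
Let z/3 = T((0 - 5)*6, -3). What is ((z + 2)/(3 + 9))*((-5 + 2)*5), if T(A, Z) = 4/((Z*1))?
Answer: 5/2 ≈ 2.5000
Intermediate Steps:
T(A, Z) = 4/Z
z = -4 (z = 3*(4/(-3)) = 3*(4*(-1/3)) = 3*(-4/3) = -4)
((z + 2)/(3 + 9))*((-5 + 2)*5) = ((-4 + 2)/(3 + 9))*((-5 + 2)*5) = (-2/12)*(-3*5) = -2*1/12*(-15) = -1/6*(-15) = 5/2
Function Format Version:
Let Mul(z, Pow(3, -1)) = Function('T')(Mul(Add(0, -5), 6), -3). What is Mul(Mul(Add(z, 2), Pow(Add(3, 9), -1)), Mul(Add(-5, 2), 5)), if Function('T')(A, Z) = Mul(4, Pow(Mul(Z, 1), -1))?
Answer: Rational(5, 2) ≈ 2.5000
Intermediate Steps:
Function('T')(A, Z) = Mul(4, Pow(Z, -1))
z = -4 (z = Mul(3, Mul(4, Pow(-3, -1))) = Mul(3, Mul(4, Rational(-1, 3))) = Mul(3, Rational(-4, 3)) = -4)
Mul(Mul(Add(z, 2), Pow(Add(3, 9), -1)), Mul(Add(-5, 2), 5)) = Mul(Mul(Add(-4, 2), Pow(Add(3, 9), -1)), Mul(Add(-5, 2), 5)) = Mul(Mul(-2, Pow(12, -1)), Mul(-3, 5)) = Mul(Mul(-2, Rational(1, 12)), -15) = Mul(Rational(-1, 6), -15) = Rational(5, 2)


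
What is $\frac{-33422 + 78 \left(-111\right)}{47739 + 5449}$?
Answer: $- \frac{10520}{13297} \approx -0.79116$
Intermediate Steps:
$\frac{-33422 + 78 \left(-111\right)}{47739 + 5449} = \frac{-33422 - 8658}{53188} = \left(-42080\right) \frac{1}{53188} = - \frac{10520}{13297}$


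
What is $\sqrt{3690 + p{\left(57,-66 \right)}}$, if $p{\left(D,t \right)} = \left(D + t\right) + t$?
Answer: $\sqrt{3615} \approx 60.125$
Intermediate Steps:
$p{\left(D,t \right)} = D + 2 t$
$\sqrt{3690 + p{\left(57,-66 \right)}} = \sqrt{3690 + \left(57 + 2 \left(-66\right)\right)} = \sqrt{3690 + \left(57 - 132\right)} = \sqrt{3690 - 75} = \sqrt{3615}$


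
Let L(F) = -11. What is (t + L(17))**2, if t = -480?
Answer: 241081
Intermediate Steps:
(t + L(17))**2 = (-480 - 11)**2 = (-491)**2 = 241081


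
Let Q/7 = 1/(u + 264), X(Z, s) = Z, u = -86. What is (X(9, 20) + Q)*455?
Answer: 732095/178 ≈ 4112.9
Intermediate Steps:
Q = 7/178 (Q = 7/(-86 + 264) = 7/178 ≈ 0.039326)
(X(9, 20) + Q)*455 = (9 + 7/178)*455 = (1609/178)*455 = 732095/178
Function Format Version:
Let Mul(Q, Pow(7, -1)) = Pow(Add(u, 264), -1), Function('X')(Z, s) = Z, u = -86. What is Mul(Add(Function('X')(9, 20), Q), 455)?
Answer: Rational(732095, 178) ≈ 4112.9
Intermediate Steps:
Q = Rational(7, 178) (Q = Mul(7, Pow(Add(-86, 264), -1)) = Mul(7, Pow(178, -1)) = Mul(7, Rational(1, 178)) = Rational(7, 178) ≈ 0.039326)
Mul(Add(Function('X')(9, 20), Q), 455) = Mul(Add(9, Rational(7, 178)), 455) = Mul(Rational(1609, 178), 455) = Rational(732095, 178)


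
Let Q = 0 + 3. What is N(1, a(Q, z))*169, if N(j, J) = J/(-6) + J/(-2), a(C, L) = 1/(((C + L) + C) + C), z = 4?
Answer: -26/3 ≈ -8.6667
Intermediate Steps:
Q = 3
a(C, L) = 1/(L + 3*C) (a(C, L) = 1/((L + 2*C) + C) = 1/(L + 3*C))
N(j, J) = -2*J/3 (N(j, J) = J*(-⅙) + J*(-½) = -J/6 - J/2 = -2*J/3)
N(1, a(Q, z))*169 = -2/(3*(4 + 3*3))*169 = -2/(3*(4 + 9))*169 = -⅔/13*169 = -⅔*1/13*169 = -2/39*169 = -26/3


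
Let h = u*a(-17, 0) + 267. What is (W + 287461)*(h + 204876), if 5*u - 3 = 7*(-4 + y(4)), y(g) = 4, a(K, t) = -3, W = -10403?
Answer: 284180052948/5 ≈ 5.6836e+10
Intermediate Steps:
u = ⅗ (u = ⅗ + (7*(-4 + 4))/5 = ⅗ + (7*0)/5 = ⅗ + (⅕)*0 = ⅗ + 0 = ⅗ ≈ 0.60000)
h = 1326/5 (h = (⅗)*(-3) + 267 = -9/5 + 267 = 1326/5 ≈ 265.20)
(W + 287461)*(h + 204876) = (-10403 + 287461)*(1326/5 + 204876) = 277058*(1025706/5) = 284180052948/5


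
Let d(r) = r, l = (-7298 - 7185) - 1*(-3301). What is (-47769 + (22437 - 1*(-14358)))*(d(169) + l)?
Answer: 120856662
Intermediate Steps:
l = -11182 (l = -14483 + 3301 = -11182)
(-47769 + (22437 - 1*(-14358)))*(d(169) + l) = (-47769 + (22437 - 1*(-14358)))*(169 - 11182) = (-47769 + (22437 + 14358))*(-11013) = (-47769 + 36795)*(-11013) = -10974*(-11013) = 120856662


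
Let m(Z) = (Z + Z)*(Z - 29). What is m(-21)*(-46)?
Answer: -96600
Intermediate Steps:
m(Z) = 2*Z*(-29 + Z) (m(Z) = (2*Z)*(-29 + Z) = 2*Z*(-29 + Z))
m(-21)*(-46) = (2*(-21)*(-29 - 21))*(-46) = (2*(-21)*(-50))*(-46) = 2100*(-46) = -96600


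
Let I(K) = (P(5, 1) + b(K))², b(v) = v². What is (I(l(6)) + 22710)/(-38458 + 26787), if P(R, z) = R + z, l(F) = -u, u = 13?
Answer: -53335/11671 ≈ -4.5699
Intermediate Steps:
l(F) = -13 (l(F) = -1*13 = -13)
I(K) = (6 + K²)² (I(K) = ((5 + 1) + K²)² = (6 + K²)²)
(I(l(6)) + 22710)/(-38458 + 26787) = ((6 + (-13)²)² + 22710)/(-38458 + 26787) = ((6 + 169)² + 22710)/(-11671) = (175² + 22710)*(-1/11671) = (30625 + 22710)*(-1/11671) = 53335*(-1/11671) = -53335/11671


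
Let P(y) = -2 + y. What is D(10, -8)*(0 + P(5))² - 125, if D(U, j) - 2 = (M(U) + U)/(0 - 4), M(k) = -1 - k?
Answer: -419/4 ≈ -104.75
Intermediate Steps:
D(U, j) = 9/4 (D(U, j) = 2 + ((-1 - U) + U)/(0 - 4) = 2 - 1/(-4) = 2 - 1*(-¼) = 2 + ¼ = 9/4)
D(10, -8)*(0 + P(5))² - 125 = 9*(0 + (-2 + 5))²/4 - 125 = 9*(0 + 3)²/4 - 125 = (9/4)*3² - 125 = (9/4)*9 - 125 = 81/4 - 125 = -419/4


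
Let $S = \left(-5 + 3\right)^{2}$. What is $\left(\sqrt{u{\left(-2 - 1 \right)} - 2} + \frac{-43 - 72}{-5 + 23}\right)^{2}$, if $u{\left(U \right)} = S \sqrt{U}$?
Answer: $\frac{\left(115 - 18 \sqrt{2} \sqrt{-1 + 2 i \sqrt{3}}\right)^{2}}{324} \approx 18.192 - 20.494 i$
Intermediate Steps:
$S = 4$ ($S = \left(-2\right)^{2} = 4$)
$u{\left(U \right)} = 4 \sqrt{U}$
$\left(\sqrt{u{\left(-2 - 1 \right)} - 2} + \frac{-43 - 72}{-5 + 23}\right)^{2} = \left(\sqrt{4 \sqrt{-2 - 1} - 2} + \frac{-43 - 72}{-5 + 23}\right)^{2} = \left(\sqrt{4 \sqrt{-3} - 2} - \frac{115}{18}\right)^{2} = \left(\sqrt{4 i \sqrt{3} - 2} - \frac{115}{18}\right)^{2} = \left(\sqrt{-2 + 4 i \sqrt{3}} - \frac{115}{18}\right)^{2} = \left(- \frac{115}{18} + \sqrt{-2 + 4 i \sqrt{3}}\right)^{2}$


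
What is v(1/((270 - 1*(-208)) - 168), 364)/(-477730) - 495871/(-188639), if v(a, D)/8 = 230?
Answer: 2150412337/819259177 ≈ 2.6248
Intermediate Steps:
v(a, D) = 1840 (v(a, D) = 8*230 = 1840)
v(1/((270 - 1*(-208)) - 168), 364)/(-477730) - 495871/(-188639) = 1840/(-477730) - 495871/(-188639) = 1840*(-1/477730) - 495871*(-1/188639) = -184/47773 + 495871/188639 = 2150412337/819259177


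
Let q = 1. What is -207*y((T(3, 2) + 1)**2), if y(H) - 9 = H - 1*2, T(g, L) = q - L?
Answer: -1449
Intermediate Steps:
T(g, L) = 1 - L
y(H) = 7 + H (y(H) = 9 + (H - 1*2) = 9 + (H - 2) = 9 + (-2 + H) = 7 + H)
-207*y((T(3, 2) + 1)**2) = -207*(7 + ((1 - 1*2) + 1)**2) = -207*(7 + ((1 - 2) + 1)**2) = -207*(7 + (-1 + 1)**2) = -207*(7 + 0**2) = -207*(7 + 0) = -207*7 = -1449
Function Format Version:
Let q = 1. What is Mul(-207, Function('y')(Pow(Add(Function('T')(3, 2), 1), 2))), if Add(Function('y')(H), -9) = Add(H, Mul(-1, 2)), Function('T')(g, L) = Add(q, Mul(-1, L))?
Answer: -1449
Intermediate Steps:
Function('T')(g, L) = Add(1, Mul(-1, L))
Function('y')(H) = Add(7, H) (Function('y')(H) = Add(9, Add(H, Mul(-1, 2))) = Add(9, Add(H, -2)) = Add(9, Add(-2, H)) = Add(7, H))
Mul(-207, Function('y')(Pow(Add(Function('T')(3, 2), 1), 2))) = Mul(-207, Add(7, Pow(Add(Add(1, Mul(-1, 2)), 1), 2))) = Mul(-207, Add(7, Pow(Add(Add(1, -2), 1), 2))) = Mul(-207, Add(7, Pow(Add(-1, 1), 2))) = Mul(-207, Add(7, Pow(0, 2))) = Mul(-207, Add(7, 0)) = Mul(-207, 7) = -1449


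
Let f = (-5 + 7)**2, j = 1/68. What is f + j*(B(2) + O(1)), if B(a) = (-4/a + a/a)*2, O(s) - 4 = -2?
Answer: 4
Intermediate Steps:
O(s) = 2 (O(s) = 4 - 2 = 2)
j = 1/68 ≈ 0.014706
f = 4 (f = 2**2 = 4)
B(a) = 2 - 8/a (B(a) = (-4/a + 1)*2 = (1 - 4/a)*2 = 2 - 8/a)
f + j*(B(2) + O(1)) = 4 + ((2 - 8/2) + 2)/68 = 4 + ((2 - 8*1/2) + 2)/68 = 4 + ((2 - 4) + 2)/68 = 4 + (-2 + 2)/68 = 4 + (1/68)*0 = 4 + 0 = 4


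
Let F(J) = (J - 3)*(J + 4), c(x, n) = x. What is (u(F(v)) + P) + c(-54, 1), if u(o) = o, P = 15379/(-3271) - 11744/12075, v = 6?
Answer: -1172051849/39497325 ≈ -29.674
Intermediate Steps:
F(J) = (-3 + J)*(4 + J)
P = -224116049/39497325 (P = 15379*(-1/3271) - 11744*1/12075 = -15379/3271 - 11744/12075 = -224116049/39497325 ≈ -5.6742)
(u(F(v)) + P) + c(-54, 1) = ((-12 + 6 + 6²) - 224116049/39497325) - 54 = ((-12 + 6 + 36) - 224116049/39497325) - 54 = (30 - 224116049/39497325) - 54 = 960803701/39497325 - 54 = -1172051849/39497325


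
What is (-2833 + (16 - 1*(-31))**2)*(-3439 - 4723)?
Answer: 5093088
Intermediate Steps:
(-2833 + (16 - 1*(-31))**2)*(-3439 - 4723) = (-2833 + (16 + 31)**2)*(-8162) = (-2833 + 47**2)*(-8162) = (-2833 + 2209)*(-8162) = -624*(-8162) = 5093088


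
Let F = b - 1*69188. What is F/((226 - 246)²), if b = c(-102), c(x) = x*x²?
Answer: -282599/100 ≈ -2826.0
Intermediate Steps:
c(x) = x³
b = -1061208 (b = (-102)³ = -1061208)
F = -1130396 (F = -1061208 - 1*69188 = -1061208 - 69188 = -1130396)
F/((226 - 246)²) = -1130396/(226 - 246)² = -1130396/((-20)²) = -1130396/400 = -1130396*1/400 = -282599/100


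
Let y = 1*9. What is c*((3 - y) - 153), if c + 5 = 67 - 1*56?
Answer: -954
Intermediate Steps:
c = 6 (c = -5 + (67 - 1*56) = -5 + (67 - 56) = -5 + 11 = 6)
y = 9
c*((3 - y) - 153) = 6*((3 - 1*9) - 153) = 6*((3 - 9) - 153) = 6*(-6 - 153) = 6*(-159) = -954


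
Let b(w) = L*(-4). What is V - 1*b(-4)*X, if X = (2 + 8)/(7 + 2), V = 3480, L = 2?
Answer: 31400/9 ≈ 3488.9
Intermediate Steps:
X = 10/9 ≈ 1.1111
b(w) = -8 (b(w) = 2*(-4) = -8)
V - 1*b(-4)*X = 3480 - 1*(-8)*10/9 = 3480 - (-8)*10/9 = 3480 - 1*(-80/9) = 3480 + 80/9 = 31400/9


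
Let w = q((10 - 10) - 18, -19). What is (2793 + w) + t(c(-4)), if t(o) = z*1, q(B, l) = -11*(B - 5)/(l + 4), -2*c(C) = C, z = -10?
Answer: 41492/15 ≈ 2766.1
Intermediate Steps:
c(C) = -C/2
q(B, l) = -11*(-5 + B)/(4 + l)
w = -253/15 (w = 11*(5 - ((10 - 10) - 18))/(4 - 19) = 11*(5 - (0 - 18))/(-15) = 11*(-1/15)*(5 - 1*(-18)) = 11*(-1/15)*(5 + 18) = 11*(-1/15)*23 = -253/15 ≈ -16.867)
t(o) = -10 (t(o) = -10*1 = -10)
(2793 + w) + t(c(-4)) = (2793 - 253/15) - 10 = 41642/15 - 10 = 41492/15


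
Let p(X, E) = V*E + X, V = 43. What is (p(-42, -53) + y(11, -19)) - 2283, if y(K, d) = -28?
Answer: -4632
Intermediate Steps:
p(X, E) = X + 43*E (p(X, E) = 43*E + X = X + 43*E)
(p(-42, -53) + y(11, -19)) - 2283 = ((-42 + 43*(-53)) - 28) - 2283 = ((-42 - 2279) - 28) - 2283 = (-2321 - 28) - 2283 = -2349 - 2283 = -4632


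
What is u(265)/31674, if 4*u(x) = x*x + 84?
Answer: 70309/126696 ≈ 0.55494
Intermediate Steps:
u(x) = 21 + x²/4 (u(x) = (x*x + 84)/4 = (x² + 84)/4 = (84 + x²)/4 = 21 + x²/4)
u(265)/31674 = (21 + (¼)*265²)/31674 = (21 + (¼)*70225)*(1/31674) = (21 + 70225/4)*(1/31674) = (70309/4)*(1/31674) = 70309/126696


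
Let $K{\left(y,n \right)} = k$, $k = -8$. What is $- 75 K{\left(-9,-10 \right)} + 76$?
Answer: $676$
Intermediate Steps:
$K{\left(y,n \right)} = -8$
$- 75 K{\left(-9,-10 \right)} + 76 = \left(-75\right) \left(-8\right) + 76 = 600 + 76 = 676$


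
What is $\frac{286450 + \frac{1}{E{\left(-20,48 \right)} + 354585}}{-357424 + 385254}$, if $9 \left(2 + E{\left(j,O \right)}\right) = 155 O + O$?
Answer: $\frac{101808626751}{9891199450} \approx 10.293$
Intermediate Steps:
$E{\left(j,O \right)} = -2 + \frac{52 O}{3}$ ($E{\left(j,O \right)} = -2 + \frac{155 O + O}{9} = -2 + \frac{156 O}{9} = -2 + \frac{52 O}{3}$)
$\frac{286450 + \frac{1}{E{\left(-20,48 \right)} + 354585}}{-357424 + 385254} = \frac{286450 + \frac{1}{\left(-2 + \frac{52}{3} \cdot 48\right) + 354585}}{-357424 + 385254} = \frac{286450 + \frac{1}{\left(-2 + 832\right) + 354585}}{27830} = \left(286450 + \frac{1}{830 + 354585}\right) \frac{1}{27830} = \left(286450 + \frac{1}{355415}\right) \frac{1}{27830} = \frac{101808626751}{355415} \cdot \frac{1}{27830} = \frac{101808626751}{9891199450}$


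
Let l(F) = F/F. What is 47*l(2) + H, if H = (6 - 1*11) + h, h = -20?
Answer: 22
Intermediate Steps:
l(F) = 1
H = -25 (H = (6 - 1*11) - 20 = (6 - 11) - 20 = -5 - 20 = -25)
47*l(2) + H = 47*1 - 25 = 47 - 25 = 22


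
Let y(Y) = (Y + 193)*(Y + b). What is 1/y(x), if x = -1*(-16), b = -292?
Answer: -1/57684 ≈ -1.7336e-5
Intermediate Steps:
x = 16
y(Y) = (-292 + Y)*(193 + Y) (y(Y) = (Y + 193)*(Y - 292) = (193 + Y)*(-292 + Y) = (-292 + Y)*(193 + Y))
1/y(x) = 1/(-56356 + 16² - 99*16) = 1/(-56356 + 256 - 1584) = 1/(-57684) = -1/57684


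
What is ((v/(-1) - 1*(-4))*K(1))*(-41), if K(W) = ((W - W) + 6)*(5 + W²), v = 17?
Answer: 19188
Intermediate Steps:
K(W) = 30 + 6*W² (K(W) = (0 + 6)*(5 + W²) = 6*(5 + W²) = 30 + 6*W²)
((v/(-1) - 1*(-4))*K(1))*(-41) = ((17/(-1) - 1*(-4))*(30 + 6*1²))*(-41) = ((17*(-1) + 4)*(30 + 6*1))*(-41) = ((-17 + 4)*(30 + 6))*(-41) = -13*36*(-41) = -468*(-41) = 19188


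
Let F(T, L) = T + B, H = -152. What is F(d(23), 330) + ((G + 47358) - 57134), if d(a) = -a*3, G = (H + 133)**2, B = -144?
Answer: -9628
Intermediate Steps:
G = 361 (G = (-152 + 133)**2 = (-19)**2 = 361)
d(a) = -3*a
F(T, L) = -144 + T (F(T, L) = T - 144 = -144 + T)
F(d(23), 330) + ((G + 47358) - 57134) = (-144 - 3*23) + ((361 + 47358) - 57134) = (-144 - 69) + (47719 - 57134) = -213 - 9415 = -9628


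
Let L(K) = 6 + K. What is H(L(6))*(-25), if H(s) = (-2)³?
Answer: 200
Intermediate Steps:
H(s) = -8
H(L(6))*(-25) = -8*(-25) = 200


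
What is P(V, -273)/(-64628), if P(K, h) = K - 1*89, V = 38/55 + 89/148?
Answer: 713941/526071920 ≈ 0.0013571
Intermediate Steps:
V = 10519/8140 (V = 38*(1/55) + 89*(1/148) = 38/55 + 89/148 = 10519/8140 ≈ 1.2923)
P(K, h) = -89 + K (P(K, h) = K - 89 = -89 + K)
P(V, -273)/(-64628) = (-89 + 10519/8140)/(-64628) = -713941/8140*(-1/64628) = 713941/526071920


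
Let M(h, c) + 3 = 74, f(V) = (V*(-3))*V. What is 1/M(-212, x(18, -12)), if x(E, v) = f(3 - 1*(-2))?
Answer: 1/71 ≈ 0.014085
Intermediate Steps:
f(V) = -3*V² (f(V) = (-3*V)*V = -3*V²)
x(E, v) = -75 (x(E, v) = -3*(3 - 1*(-2))² = -3*(3 + 2)² = -3*5² = -3*25 = -75)
M(h, c) = 71 (M(h, c) = -3 + 74 = 71)
1/M(-212, x(18, -12)) = 1/71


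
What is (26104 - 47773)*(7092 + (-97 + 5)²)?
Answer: -337082964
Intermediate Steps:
(26104 - 47773)*(7092 + (-97 + 5)²) = -21669*(7092 + (-92)²) = -21669*(7092 + 8464) = -21669*15556 = -337082964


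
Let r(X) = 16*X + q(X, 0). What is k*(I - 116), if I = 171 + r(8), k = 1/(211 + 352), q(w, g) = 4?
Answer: 187/563 ≈ 0.33215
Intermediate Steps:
k = 1/563 ≈ 0.0017762
r(X) = 4 + 16*X (r(X) = 16*X + 4 = 4 + 16*X)
I = 303 (I = 171 + (4 + 16*8) = 171 + (4 + 128) = 171 + 132 = 303)
k*(I - 116) = (303 - 116)/563 = (1/563)*187 = 187/563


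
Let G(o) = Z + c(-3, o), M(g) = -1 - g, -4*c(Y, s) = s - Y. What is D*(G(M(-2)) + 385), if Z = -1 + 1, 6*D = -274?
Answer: -17536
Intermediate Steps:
c(Y, s) = -s/4 + Y/4 (c(Y, s) = -(s - Y)/4 = -s/4 + Y/4)
D = -137/3 (D = (⅙)*(-274) = -137/3 ≈ -45.667)
Z = 0
G(o) = -¾ - o/4 (G(o) = 0 + (-o/4 + (¼)*(-3)) = 0 + (-o/4 - ¾) = 0 + (-¾ - o/4) = -¾ - o/4)
D*(G(M(-2)) + 385) = -137*((-¾ - (-1 - 1*(-2))/4) + 385)/3 = -137*((-¾ - (-1 + 2)/4) + 385)/3 = -137*((-¾ - ¼*1) + 385)/3 = -137*((-¾ - ¼) + 385)/3 = -137*(-1 + 385)/3 = -137/3*384 = -17536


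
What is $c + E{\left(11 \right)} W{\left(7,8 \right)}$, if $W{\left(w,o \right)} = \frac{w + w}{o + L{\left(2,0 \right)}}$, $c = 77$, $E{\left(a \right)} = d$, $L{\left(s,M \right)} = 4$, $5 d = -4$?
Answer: $\frac{1141}{15} \approx 76.067$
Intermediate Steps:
$d = - \frac{4}{5}$ ($d = \frac{1}{5} \left(-4\right) = - \frac{4}{5} \approx -0.8$)
$E{\left(a \right)} = - \frac{4}{5}$
$W{\left(w,o \right)} = \frac{2 w}{4 + o}$ ($W{\left(w,o \right)} = \frac{w + w}{o + 4} = \frac{2 w}{4 + o}$)
$c + E{\left(11 \right)} W{\left(7,8 \right)} = 77 - \frac{4 \cdot 2 \cdot 7 \frac{1}{4 + 8}}{5} = 77 - \frac{4 \cdot 2 \cdot 7 \cdot \frac{1}{12}}{5} = 77 - \frac{14}{15} = \frac{1141}{15}$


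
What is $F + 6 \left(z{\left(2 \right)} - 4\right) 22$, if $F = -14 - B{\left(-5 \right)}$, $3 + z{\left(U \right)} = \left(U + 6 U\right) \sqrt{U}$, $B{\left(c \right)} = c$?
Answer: $-933 + 1848 \sqrt{2} \approx 1680.5$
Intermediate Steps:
$z{\left(U \right)} = -3 + 7 U^{\frac{3}{2}}$ ($z{\left(U \right)} = -3 + \left(U + 6 U\right) \sqrt{U} = -3 + 7 U \sqrt{U} = -3 + 7 U^{\frac{3}{2}}$)
$F = -9$ ($F = -14 - -5 = -14 + 5 = -9$)
$F + 6 \left(z{\left(2 \right)} - 4\right) 22 = -9 + 6 \left(\left(-3 + 7 \cdot 2^{\frac{3}{2}}\right) - 4\right) 22 = -9 + 6 \left(\left(-3 + 7 \cdot 2 \sqrt{2}\right) - 4\right) 22 = -9 + 6 \left(\left(-3 + 14 \sqrt{2}\right) - 4\right) 22 = -9 + 6 \left(-7 + 14 \sqrt{2}\right) 22 = -9 + \left(-42 + 84 \sqrt{2}\right) 22 = -9 - \left(924 - 1848 \sqrt{2}\right) = -933 + 1848 \sqrt{2}$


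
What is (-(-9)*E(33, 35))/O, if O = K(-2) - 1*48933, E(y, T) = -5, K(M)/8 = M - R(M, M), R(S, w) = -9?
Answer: 45/48877 ≈ 0.00092068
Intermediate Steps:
K(M) = 72 + 8*M (K(M) = 8*(M - 1*(-9)) = 8*(M + 9) = 8*(9 + M) = 72 + 8*M)
O = -48877 (O = (72 + 8*(-2)) - 1*48933 = (72 - 16) - 48933 = 56 - 48933 = -48877)
(-(-9)*E(33, 35))/O = -(-9)*(-5)/(-48877) = -1*45*(-1/48877) = -45*(-1/48877) = 45/48877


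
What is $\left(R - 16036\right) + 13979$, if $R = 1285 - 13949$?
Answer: $-14721$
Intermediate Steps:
$R = -12664$
$\left(R - 16036\right) + 13979 = \left(-12664 - 16036\right) + 13979 = -28700 + 13979 = -14721$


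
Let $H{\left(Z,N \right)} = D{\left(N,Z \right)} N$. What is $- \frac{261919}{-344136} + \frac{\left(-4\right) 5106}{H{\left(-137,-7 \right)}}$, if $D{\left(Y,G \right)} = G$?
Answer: $- \frac{6777453343}{330026424} \approx -20.536$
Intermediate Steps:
$H{\left(Z,N \right)} = N Z$ ($H{\left(Z,N \right)} = Z N = N Z$)
$- \frac{261919}{-344136} + \frac{\left(-4\right) 5106}{H{\left(-137,-7 \right)}} = - \frac{261919}{-344136} + \frac{\left(-4\right) 5106}{\left(-7\right) \left(-137\right)} = \left(-261919\right) \left(- \frac{1}{344136}\right) - \frac{20424}{959} = \frac{261919}{344136} - \frac{20424}{959} = - \frac{6777453343}{330026424}$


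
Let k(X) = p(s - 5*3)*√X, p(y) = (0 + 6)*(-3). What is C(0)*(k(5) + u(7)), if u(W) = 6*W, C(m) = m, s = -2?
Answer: 0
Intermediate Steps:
p(y) = -18 (p(y) = 6*(-3) = -18)
k(X) = -18*√X
C(0)*(k(5) + u(7)) = 0*(-18*√5 + 6*7) = 0*(-18*√5 + 42) = 0*(42 - 18*√5) = 0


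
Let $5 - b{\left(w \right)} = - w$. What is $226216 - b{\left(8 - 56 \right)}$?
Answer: $226259$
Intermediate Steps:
$b{\left(w \right)} = 5 + w$ ($b{\left(w \right)} = 5 - - w = 5 + w$)
$226216 - b{\left(8 - 56 \right)} = 226216 - \left(5 + \left(8 - 56\right)\right) = 226216 - \left(5 - 48\right) = 226216 - -43 = 226216 + 43 = 226259$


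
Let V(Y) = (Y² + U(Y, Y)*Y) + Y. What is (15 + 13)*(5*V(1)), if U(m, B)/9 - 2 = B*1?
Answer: 4060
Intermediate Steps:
U(m, B) = 18 + 9*B (U(m, B) = 18 + 9*(B*1) = 18 + 9*B)
V(Y) = Y + Y² + Y*(18 + 9*Y) (V(Y) = (Y² + (18 + 9*Y)*Y) + Y = (Y² + Y*(18 + 9*Y)) + Y = Y + Y² + Y*(18 + 9*Y))
(15 + 13)*(5*V(1)) = (15 + 13)*(5*(1*(19 + 10*1))) = 28*(5*(1*(19 + 10))) = 28*(5*(1*29)) = 28*(5*29) = 28*145 = 4060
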